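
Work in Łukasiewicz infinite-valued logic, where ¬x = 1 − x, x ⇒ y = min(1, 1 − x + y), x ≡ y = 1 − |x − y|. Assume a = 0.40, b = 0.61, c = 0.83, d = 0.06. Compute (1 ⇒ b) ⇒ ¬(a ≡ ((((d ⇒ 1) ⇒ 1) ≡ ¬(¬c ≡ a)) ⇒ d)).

0.82

1 ⇒ b = min(1, 1 − 1.00 + 0.61) = min(1, 0.61) = 0.61
d ⇒ 1 = min(1, 1 − 0.06 + 1.00) = min(1, 1.94) = 1.00
(d ⇒ 1) ⇒ 1 = min(1, 1 − 1.00 + 1.00) = min(1, 1.00) = 1.00
¬c = 1 − 0.83 = 0.17
¬c ≡ a = 1 − |0.17 − 0.40| = 1 − 0.23 = 0.77
¬(¬c ≡ a) = 1 − 0.77 = 0.23
((d ⇒ 1) ⇒ 1) ≡ ¬(¬c ≡ a) = 1 − |1.00 − 0.23| = 1 − 0.77 = 0.23
(((d ⇒ 1) ⇒ 1) ≡ ¬(¬c ≡ a)) ⇒ d = min(1, 1 − 0.23 + 0.06) = min(1, 0.83) = 0.83
a ≡ ((((d ⇒ 1) ⇒ 1) ≡ ¬(¬c ≡ a)) ⇒ d) = 1 − |0.40 − 0.83| = 1 − 0.43 = 0.57
¬(a ≡ ((((d ⇒ 1) ⇒ 1) ≡ ¬(¬c ≡ a)) ⇒ d)) = 1 − 0.57 = 0.43
(1 ⇒ b) ⇒ ¬(a ≡ ((((d ⇒ 1) ⇒ 1) ≡ ¬(¬c ≡ a)) ⇒ d)) = min(1, 1 − 0.61 + 0.43) = min(1, 0.82) = 0.82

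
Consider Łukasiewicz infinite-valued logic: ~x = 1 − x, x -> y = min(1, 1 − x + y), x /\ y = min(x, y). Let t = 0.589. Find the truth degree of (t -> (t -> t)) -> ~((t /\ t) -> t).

0.000

t -> t = min(1, 1 − 0.589 + 0.589) = min(1, 1.000) = 1.000
t -> (t -> t) = min(1, 1 − 0.589 + 1.000) = min(1, 1.411) = 1.000
t /\ t = min(0.589, 0.589) = 0.589
(t /\ t) -> t = min(1, 1 − 0.589 + 0.589) = min(1, 1.000) = 1.000
~((t /\ t) -> t) = 1 − 1.000 = 0.000
(t -> (t -> t)) -> ~((t /\ t) -> t) = min(1, 1 − 1.000 + 0.000) = min(1, 0.000) = 0.000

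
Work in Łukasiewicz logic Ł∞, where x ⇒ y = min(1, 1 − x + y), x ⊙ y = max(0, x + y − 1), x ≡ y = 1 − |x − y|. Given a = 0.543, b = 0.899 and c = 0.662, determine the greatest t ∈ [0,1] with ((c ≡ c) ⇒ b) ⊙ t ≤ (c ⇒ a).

0.982

c ≡ c = 1 − |0.662 − 0.662| = 1 − 0.000 = 1.000
(c ≡ c) ⇒ b = min(1, 1 − 1.000 + 0.899) = min(1, 0.899) = 0.899
So the left factor is (c ≡ c) ⇒ b = 0.899.
c ⇒ a = min(1, 1 − 0.662 + 0.543) = min(1, 0.881) = 0.881
So the right-hand bound is c ⇒ a = 0.881.
The residuum of the Łukasiewicz t-norm gives the supremum: min(1, 1 − 0.899 + 0.881).
1 − 0.899 + 0.881 = 0.982, so t = min(1, 0.982) = 0.982.
Check: 0.899 ⊙ 0.982 = max(0, 0.881) = 0.881 ≤ 0.881.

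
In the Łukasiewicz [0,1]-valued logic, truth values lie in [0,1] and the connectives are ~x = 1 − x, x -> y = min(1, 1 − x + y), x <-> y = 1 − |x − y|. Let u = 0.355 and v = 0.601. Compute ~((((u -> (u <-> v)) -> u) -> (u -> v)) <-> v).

0.399

u <-> v = 1 − |0.355 − 0.601| = 1 − 0.246 = 0.754
u -> (u <-> v) = min(1, 1 − 0.355 + 0.754) = min(1, 1.399) = 1.000
(u -> (u <-> v)) -> u = min(1, 1 − 1.000 + 0.355) = min(1, 0.355) = 0.355
u -> v = min(1, 1 − 0.355 + 0.601) = min(1, 1.246) = 1.000
((u -> (u <-> v)) -> u) -> (u -> v) = min(1, 1 − 0.355 + 1.000) = min(1, 1.645) = 1.000
(((u -> (u <-> v)) -> u) -> (u -> v)) <-> v = 1 − |1.000 − 0.601| = 1 − 0.399 = 0.601
~((((u -> (u <-> v)) -> u) -> (u -> v)) <-> v) = 1 − 0.601 = 0.399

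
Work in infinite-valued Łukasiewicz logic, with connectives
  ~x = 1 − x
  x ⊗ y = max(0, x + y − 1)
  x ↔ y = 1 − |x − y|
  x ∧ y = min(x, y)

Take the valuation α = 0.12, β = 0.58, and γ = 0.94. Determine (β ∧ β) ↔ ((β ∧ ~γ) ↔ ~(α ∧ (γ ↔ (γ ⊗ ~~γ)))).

β ∧ β = min(0.58, 0.58) = 0.58
~γ = 1 − 0.94 = 0.06
β ∧ ~γ = min(0.58, 0.06) = 0.06
~~γ = 1 − 0.06 = 0.94
γ ⊗ ~~γ = max(0, 0.94 + 0.94 − 1) = max(0, 0.88) = 0.88
γ ↔ (γ ⊗ ~~γ) = 1 − |0.94 − 0.88| = 1 − 0.06 = 0.94
α ∧ (γ ↔ (γ ⊗ ~~γ)) = min(0.12, 0.94) = 0.12
~(α ∧ (γ ↔ (γ ⊗ ~~γ))) = 1 − 0.12 = 0.88
(β ∧ ~γ) ↔ ~(α ∧ (γ ↔ (γ ⊗ ~~γ))) = 1 − |0.06 − 0.88| = 1 − 0.82 = 0.18
(β ∧ β) ↔ ((β ∧ ~γ) ↔ ~(α ∧ (γ ↔ (γ ⊗ ~~γ)))) = 1 − |0.58 − 0.18| = 1 − 0.40 = 0.60

0.60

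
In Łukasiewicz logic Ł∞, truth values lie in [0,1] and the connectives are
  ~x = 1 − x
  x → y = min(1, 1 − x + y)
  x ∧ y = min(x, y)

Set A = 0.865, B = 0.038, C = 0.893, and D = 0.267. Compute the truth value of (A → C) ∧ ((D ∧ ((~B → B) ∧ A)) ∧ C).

0.076

A → C = min(1, 1 − 0.865 + 0.893) = min(1, 1.028) = 1.000
~B = 1 − 0.038 = 0.962
~B → B = min(1, 1 − 0.962 + 0.038) = min(1, 0.076) = 0.076
(~B → B) ∧ A = min(0.076, 0.865) = 0.076
D ∧ ((~B → B) ∧ A) = min(0.267, 0.076) = 0.076
(D ∧ ((~B → B) ∧ A)) ∧ C = min(0.076, 0.893) = 0.076
(A → C) ∧ ((D ∧ ((~B → B) ∧ A)) ∧ C) = min(1.000, 0.076) = 0.076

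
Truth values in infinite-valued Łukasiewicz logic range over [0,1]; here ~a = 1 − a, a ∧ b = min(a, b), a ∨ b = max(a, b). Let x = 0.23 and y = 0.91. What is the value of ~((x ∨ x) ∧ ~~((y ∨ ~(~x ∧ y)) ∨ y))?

0.77

x ∨ x = max(0.23, 0.23) = 0.23
~x = 1 − 0.23 = 0.77
~x ∧ y = min(0.77, 0.91) = 0.77
~(~x ∧ y) = 1 − 0.77 = 0.23
y ∨ ~(~x ∧ y) = max(0.91, 0.23) = 0.91
(y ∨ ~(~x ∧ y)) ∨ y = max(0.91, 0.91) = 0.91
~((y ∨ ~(~x ∧ y)) ∨ y) = 1 − 0.91 = 0.09
~~((y ∨ ~(~x ∧ y)) ∨ y) = 1 − 0.09 = 0.91
(x ∨ x) ∧ ~~((y ∨ ~(~x ∧ y)) ∨ y) = min(0.23, 0.91) = 0.23
~((x ∨ x) ∧ ~~((y ∨ ~(~x ∧ y)) ∨ y)) = 1 − 0.23 = 0.77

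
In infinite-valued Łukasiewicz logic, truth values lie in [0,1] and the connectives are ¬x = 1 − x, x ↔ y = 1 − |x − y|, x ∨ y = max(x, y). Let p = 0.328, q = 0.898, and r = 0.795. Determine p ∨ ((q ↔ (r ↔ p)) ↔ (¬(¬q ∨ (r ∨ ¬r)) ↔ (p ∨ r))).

r ↔ p = 1 − |0.795 − 0.328| = 1 − 0.467 = 0.533
q ↔ (r ↔ p) = 1 − |0.898 − 0.533| = 1 − 0.365 = 0.635
¬q = 1 − 0.898 = 0.102
¬r = 1 − 0.795 = 0.205
r ∨ ¬r = max(0.795, 0.205) = 0.795
¬q ∨ (r ∨ ¬r) = max(0.102, 0.795) = 0.795
¬(¬q ∨ (r ∨ ¬r)) = 1 − 0.795 = 0.205
p ∨ r = max(0.328, 0.795) = 0.795
¬(¬q ∨ (r ∨ ¬r)) ↔ (p ∨ r) = 1 − |0.205 − 0.795| = 1 − 0.590 = 0.410
(q ↔ (r ↔ p)) ↔ (¬(¬q ∨ (r ∨ ¬r)) ↔ (p ∨ r)) = 1 − |0.635 − 0.410| = 1 − 0.225 = 0.775
p ∨ ((q ↔ (r ↔ p)) ↔ (¬(¬q ∨ (r ∨ ¬r)) ↔ (p ∨ r))) = max(0.328, 0.775) = 0.775

0.775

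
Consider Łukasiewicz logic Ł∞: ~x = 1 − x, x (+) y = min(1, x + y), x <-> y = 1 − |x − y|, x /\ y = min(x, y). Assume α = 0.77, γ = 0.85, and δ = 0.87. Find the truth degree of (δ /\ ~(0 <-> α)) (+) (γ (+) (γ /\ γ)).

0 <-> α = 1 − |0.00 − 0.77| = 1 − 0.77 = 0.23
~(0 <-> α) = 1 − 0.23 = 0.77
δ /\ ~(0 <-> α) = min(0.87, 0.77) = 0.77
γ /\ γ = min(0.85, 0.85) = 0.85
γ (+) (γ /\ γ) = min(1, 0.85 + 0.85) = min(1, 1.70) = 1.00
(δ /\ ~(0 <-> α)) (+) (γ (+) (γ /\ γ)) = min(1, 0.77 + 1.00) = min(1, 1.77) = 1.00

1.00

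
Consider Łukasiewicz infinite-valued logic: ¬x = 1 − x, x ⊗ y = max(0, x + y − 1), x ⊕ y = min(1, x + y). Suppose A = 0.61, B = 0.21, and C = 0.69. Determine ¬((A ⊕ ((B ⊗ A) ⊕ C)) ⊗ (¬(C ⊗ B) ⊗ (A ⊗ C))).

0.70

B ⊗ A = max(0, 0.21 + 0.61 − 1) = max(0, -0.18) = 0.00
(B ⊗ A) ⊕ C = min(1, 0.00 + 0.69) = min(1, 0.69) = 0.69
A ⊕ ((B ⊗ A) ⊕ C) = min(1, 0.61 + 0.69) = min(1, 1.30) = 1.00
C ⊗ B = max(0, 0.69 + 0.21 − 1) = max(0, -0.10) = 0.00
¬(C ⊗ B) = 1 − 0.00 = 1.00
A ⊗ C = max(0, 0.61 + 0.69 − 1) = max(0, 0.30) = 0.30
¬(C ⊗ B) ⊗ (A ⊗ C) = max(0, 1.00 + 0.30 − 1) = max(0, 0.30) = 0.30
(A ⊕ ((B ⊗ A) ⊕ C)) ⊗ (¬(C ⊗ B) ⊗ (A ⊗ C)) = max(0, 1.00 + 0.30 − 1) = max(0, 0.30) = 0.30
¬((A ⊕ ((B ⊗ A) ⊕ C)) ⊗ (¬(C ⊗ B) ⊗ (A ⊗ C))) = 1 − 0.30 = 0.70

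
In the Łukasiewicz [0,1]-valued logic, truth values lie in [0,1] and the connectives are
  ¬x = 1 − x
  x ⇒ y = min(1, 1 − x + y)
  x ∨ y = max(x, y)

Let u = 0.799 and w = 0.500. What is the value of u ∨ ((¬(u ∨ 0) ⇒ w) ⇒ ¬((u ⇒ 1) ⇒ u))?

0.799

u ∨ 0 = max(0.799, 0.000) = 0.799
¬(u ∨ 0) = 1 − 0.799 = 0.201
¬(u ∨ 0) ⇒ w = min(1, 1 − 0.201 + 0.500) = min(1, 1.299) = 1.000
u ⇒ 1 = min(1, 1 − 0.799 + 1.000) = min(1, 1.201) = 1.000
(u ⇒ 1) ⇒ u = min(1, 1 − 1.000 + 0.799) = min(1, 0.799) = 0.799
¬((u ⇒ 1) ⇒ u) = 1 − 0.799 = 0.201
(¬(u ∨ 0) ⇒ w) ⇒ ¬((u ⇒ 1) ⇒ u) = min(1, 1 − 1.000 + 0.201) = min(1, 0.201) = 0.201
u ∨ ((¬(u ∨ 0) ⇒ w) ⇒ ¬((u ⇒ 1) ⇒ u)) = max(0.799, 0.201) = 0.799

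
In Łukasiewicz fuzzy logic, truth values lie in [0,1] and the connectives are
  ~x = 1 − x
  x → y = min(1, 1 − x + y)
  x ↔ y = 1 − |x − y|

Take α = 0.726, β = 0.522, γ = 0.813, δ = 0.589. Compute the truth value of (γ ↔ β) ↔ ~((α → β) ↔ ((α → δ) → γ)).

γ ↔ β = 1 − |0.813 − 0.522| = 1 − 0.291 = 0.709
α → β = min(1, 1 − 0.726 + 0.522) = min(1, 0.796) = 0.796
α → δ = min(1, 1 − 0.726 + 0.589) = min(1, 0.863) = 0.863
(α → δ) → γ = min(1, 1 − 0.863 + 0.813) = min(1, 0.950) = 0.950
(α → β) ↔ ((α → δ) → γ) = 1 − |0.796 − 0.950| = 1 − 0.154 = 0.846
~((α → β) ↔ ((α → δ) → γ)) = 1 − 0.846 = 0.154
(γ ↔ β) ↔ ~((α → β) ↔ ((α → δ) → γ)) = 1 − |0.709 − 0.154| = 1 − 0.555 = 0.445

0.445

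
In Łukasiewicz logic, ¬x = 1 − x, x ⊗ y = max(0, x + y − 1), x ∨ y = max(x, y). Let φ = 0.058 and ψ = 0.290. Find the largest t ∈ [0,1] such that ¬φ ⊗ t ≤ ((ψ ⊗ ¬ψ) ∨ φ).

0.116

¬φ = 1 − 0.058 = 0.942
So the left factor is ¬φ = 0.942.
¬ψ = 1 − 0.290 = 0.710
ψ ⊗ ¬ψ = max(0, 0.290 + 0.710 − 1) = max(0, 0.000) = 0.000
(ψ ⊗ ¬ψ) ∨ φ = max(0.000, 0.058) = 0.058
So the right-hand bound is (ψ ⊗ ¬ψ) ∨ φ = 0.058.
The residuum of the Łukasiewicz t-norm gives the supremum: min(1, 1 − 0.942 + 0.058).
1 − 0.942 + 0.058 = 0.116, so t = min(1, 0.116) = 0.116.
Check: 0.942 ⊗ 0.116 = max(0, 0.058) = 0.058 ≤ 0.058.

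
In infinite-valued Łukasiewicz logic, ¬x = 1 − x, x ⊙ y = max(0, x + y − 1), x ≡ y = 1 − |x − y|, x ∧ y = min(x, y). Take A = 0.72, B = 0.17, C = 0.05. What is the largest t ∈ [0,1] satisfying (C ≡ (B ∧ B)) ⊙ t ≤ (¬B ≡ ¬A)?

B ∧ B = min(0.17, 0.17) = 0.17
C ≡ (B ∧ B) = 1 − |0.05 − 0.17| = 1 − 0.12 = 0.88
So the left factor is C ≡ (B ∧ B) = 0.88.
¬B = 1 − 0.17 = 0.83
¬A = 1 − 0.72 = 0.28
¬B ≡ ¬A = 1 − |0.83 − 0.28| = 1 − 0.55 = 0.45
So the right-hand bound is ¬B ≡ ¬A = 0.45.
The residuum of the Łukasiewicz t-norm gives the supremum: min(1, 1 − 0.88 + 0.45).
1 − 0.88 + 0.45 = 0.57, so t = min(1, 0.57) = 0.57.
Check: 0.88 ⊙ 0.57 = max(0, 0.45) = 0.45 ≤ 0.45.

0.57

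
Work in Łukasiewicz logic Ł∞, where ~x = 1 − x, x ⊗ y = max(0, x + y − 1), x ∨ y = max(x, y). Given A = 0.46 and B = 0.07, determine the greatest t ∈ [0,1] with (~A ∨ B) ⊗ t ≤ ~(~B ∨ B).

0.53

~A = 1 − 0.46 = 0.54
~A ∨ B = max(0.54, 0.07) = 0.54
So the left factor is ~A ∨ B = 0.54.
~B = 1 − 0.07 = 0.93
~B ∨ B = max(0.93, 0.07) = 0.93
~(~B ∨ B) = 1 − 0.93 = 0.07
So the right-hand bound is ~(~B ∨ B) = 0.07.
The residuum of the Łukasiewicz t-norm gives the supremum: min(1, 1 − 0.54 + 0.07).
1 − 0.54 + 0.07 = 0.53, so t = min(1, 0.53) = 0.53.
Check: 0.54 ⊗ 0.53 = max(0, 0.07) = 0.07 ≤ 0.07.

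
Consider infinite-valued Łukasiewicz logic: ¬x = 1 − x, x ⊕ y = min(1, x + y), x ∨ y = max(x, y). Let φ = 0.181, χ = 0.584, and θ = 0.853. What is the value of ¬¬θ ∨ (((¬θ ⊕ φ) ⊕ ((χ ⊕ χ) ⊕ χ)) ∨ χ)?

1.000

¬θ = 1 − 0.853 = 0.147
¬¬θ = 1 − 0.147 = 0.853
¬θ ⊕ φ = min(1, 0.147 + 0.181) = min(1, 0.328) = 0.328
χ ⊕ χ = min(1, 0.584 + 0.584) = min(1, 1.168) = 1.000
(χ ⊕ χ) ⊕ χ = min(1, 1.000 + 0.584) = min(1, 1.584) = 1.000
(¬θ ⊕ φ) ⊕ ((χ ⊕ χ) ⊕ χ) = min(1, 0.328 + 1.000) = min(1, 1.328) = 1.000
((¬θ ⊕ φ) ⊕ ((χ ⊕ χ) ⊕ χ)) ∨ χ = max(1.000, 0.584) = 1.000
¬¬θ ∨ (((¬θ ⊕ φ) ⊕ ((χ ⊕ χ) ⊕ χ)) ∨ χ) = max(0.853, 1.000) = 1.000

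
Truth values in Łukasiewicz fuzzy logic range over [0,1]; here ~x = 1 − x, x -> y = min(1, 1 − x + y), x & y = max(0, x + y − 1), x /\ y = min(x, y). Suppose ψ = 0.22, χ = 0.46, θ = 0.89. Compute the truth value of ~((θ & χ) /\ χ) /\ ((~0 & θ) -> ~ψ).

θ & χ = max(0, 0.89 + 0.46 − 1) = max(0, 0.35) = 0.35
(θ & χ) /\ χ = min(0.35, 0.46) = 0.35
~((θ & χ) /\ χ) = 1 − 0.35 = 0.65
~0 = 1 − 0.00 = 1.00
~0 & θ = max(0, 1.00 + 0.89 − 1) = max(0, 0.89) = 0.89
~ψ = 1 − 0.22 = 0.78
(~0 & θ) -> ~ψ = min(1, 1 − 0.89 + 0.78) = min(1, 0.89) = 0.89
~((θ & χ) /\ χ) /\ ((~0 & θ) -> ~ψ) = min(0.65, 0.89) = 0.65

0.65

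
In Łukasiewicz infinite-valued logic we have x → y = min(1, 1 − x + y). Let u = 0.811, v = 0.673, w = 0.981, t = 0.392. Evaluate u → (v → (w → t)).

0.927

w → t = min(1, 1 − 0.981 + 0.392) = min(1, 0.411) = 0.411
v → (w → t) = min(1, 1 − 0.673 + 0.411) = min(1, 0.738) = 0.738
u → (v → (w → t)) = min(1, 1 − 0.811 + 0.738) = min(1, 0.927) = 0.927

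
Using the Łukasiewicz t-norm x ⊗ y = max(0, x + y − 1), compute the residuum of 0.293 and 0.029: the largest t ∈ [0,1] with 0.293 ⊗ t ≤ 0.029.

The residuum of the Łukasiewicz t-norm gives the supremum: min(1, 1 − 0.293 + 0.029).
1 − 0.293 + 0.029 = 0.736, so t = min(1, 0.736) = 0.736.
Check: 0.293 ⊗ 0.736 = max(0, 0.029) = 0.029 ≤ 0.029.

0.736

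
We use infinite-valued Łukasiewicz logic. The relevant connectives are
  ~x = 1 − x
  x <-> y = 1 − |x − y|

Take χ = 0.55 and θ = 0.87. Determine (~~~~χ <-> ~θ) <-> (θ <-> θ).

0.58

~χ = 1 − 0.55 = 0.45
~~χ = 1 − 0.45 = 0.55
~~~χ = 1 − 0.55 = 0.45
~~~~χ = 1 − 0.45 = 0.55
~θ = 1 − 0.87 = 0.13
~~~~χ <-> ~θ = 1 − |0.55 − 0.13| = 1 − 0.42 = 0.58
θ <-> θ = 1 − |0.87 − 0.87| = 1 − 0.00 = 1.00
(~~~~χ <-> ~θ) <-> (θ <-> θ) = 1 − |0.58 − 1.00| = 1 − 0.42 = 0.58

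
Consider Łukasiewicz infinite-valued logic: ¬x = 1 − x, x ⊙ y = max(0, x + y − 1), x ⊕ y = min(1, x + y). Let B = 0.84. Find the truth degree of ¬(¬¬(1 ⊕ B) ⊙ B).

0.16

1 ⊕ B = min(1, 1.00 + 0.84) = min(1, 1.84) = 1.00
¬(1 ⊕ B) = 1 − 1.00 = 0.00
¬¬(1 ⊕ B) = 1 − 0.00 = 1.00
¬¬(1 ⊕ B) ⊙ B = max(0, 1.00 + 0.84 − 1) = max(0, 0.84) = 0.84
¬(¬¬(1 ⊕ B) ⊙ B) = 1 − 0.84 = 0.16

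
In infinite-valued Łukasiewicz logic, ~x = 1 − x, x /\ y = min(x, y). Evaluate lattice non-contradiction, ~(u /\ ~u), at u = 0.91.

0.91

~u = 1 − 0.91 = 0.09
u /\ ~u = min(0.91, 0.09) = 0.09
~(u /\ ~u) = 1 − 0.09 = 0.91
(The value 0.91 < 1 shows this instance is not satisfied; not a Ł∞-tautology — its value is 1 − min(a, 1−a).)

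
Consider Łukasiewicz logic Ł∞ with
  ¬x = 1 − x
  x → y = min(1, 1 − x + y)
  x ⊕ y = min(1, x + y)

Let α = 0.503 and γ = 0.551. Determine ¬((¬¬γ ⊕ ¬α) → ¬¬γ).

0.449

¬γ = 1 − 0.551 = 0.449
¬¬γ = 1 − 0.449 = 0.551
¬α = 1 − 0.503 = 0.497
¬¬γ ⊕ ¬α = min(1, 0.551 + 0.497) = min(1, 1.048) = 1.000
(¬¬γ ⊕ ¬α) → ¬¬γ = min(1, 1 − 1.000 + 0.551) = min(1, 0.551) = 0.551
¬((¬¬γ ⊕ ¬α) → ¬¬γ) = 1 − 0.551 = 0.449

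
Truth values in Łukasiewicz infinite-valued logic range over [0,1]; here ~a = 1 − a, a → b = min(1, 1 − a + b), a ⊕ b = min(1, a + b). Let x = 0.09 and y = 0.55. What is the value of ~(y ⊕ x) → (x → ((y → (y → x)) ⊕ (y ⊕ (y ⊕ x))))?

y ⊕ x = min(1, 0.55 + 0.09) = min(1, 0.64) = 0.64
~(y ⊕ x) = 1 − 0.64 = 0.36
y → x = min(1, 1 − 0.55 + 0.09) = min(1, 0.54) = 0.54
y → (y → x) = min(1, 1 − 0.55 + 0.54) = min(1, 0.99) = 0.99
y ⊕ (y ⊕ x) = min(1, 0.55 + 0.64) = min(1, 1.19) = 1.00
(y → (y → x)) ⊕ (y ⊕ (y ⊕ x)) = min(1, 0.99 + 1.00) = min(1, 1.99) = 1.00
x → ((y → (y → x)) ⊕ (y ⊕ (y ⊕ x))) = min(1, 1 − 0.09 + 1.00) = min(1, 1.91) = 1.00
~(y ⊕ x) → (x → ((y → (y → x)) ⊕ (y ⊕ (y ⊕ x)))) = min(1, 1 − 0.36 + 1.00) = min(1, 1.64) = 1.00

1.00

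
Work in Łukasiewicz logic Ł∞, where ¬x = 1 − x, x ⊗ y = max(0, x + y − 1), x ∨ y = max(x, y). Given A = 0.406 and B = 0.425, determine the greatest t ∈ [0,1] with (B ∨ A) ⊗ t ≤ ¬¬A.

0.981

B ∨ A = max(0.425, 0.406) = 0.425
So the left factor is B ∨ A = 0.425.
¬A = 1 − 0.406 = 0.594
¬¬A = 1 − 0.594 = 0.406
So the right-hand bound is ¬¬A = 0.406.
The residuum of the Łukasiewicz t-norm gives the supremum: min(1, 1 − 0.425 + 0.406).
1 − 0.425 + 0.406 = 0.981, so t = min(1, 0.981) = 0.981.
Check: 0.425 ⊗ 0.981 = max(0, 0.406) = 0.406 ≤ 0.406.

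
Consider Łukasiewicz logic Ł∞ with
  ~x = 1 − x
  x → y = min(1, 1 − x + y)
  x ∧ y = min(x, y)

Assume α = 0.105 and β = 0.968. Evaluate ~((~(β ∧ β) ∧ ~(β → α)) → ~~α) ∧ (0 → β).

β ∧ β = min(0.968, 0.968) = 0.968
~(β ∧ β) = 1 − 0.968 = 0.032
β → α = min(1, 1 − 0.968 + 0.105) = min(1, 0.137) = 0.137
~(β → α) = 1 − 0.137 = 0.863
~(β ∧ β) ∧ ~(β → α) = min(0.032, 0.863) = 0.032
~α = 1 − 0.105 = 0.895
~~α = 1 − 0.895 = 0.105
(~(β ∧ β) ∧ ~(β → α)) → ~~α = min(1, 1 − 0.032 + 0.105) = min(1, 1.073) = 1.000
~((~(β ∧ β) ∧ ~(β → α)) → ~~α) = 1 − 1.000 = 0.000
0 → β = min(1, 1 − 0.000 + 0.968) = min(1, 1.968) = 1.000
~((~(β ∧ β) ∧ ~(β → α)) → ~~α) ∧ (0 → β) = min(0.000, 1.000) = 0.000

0.000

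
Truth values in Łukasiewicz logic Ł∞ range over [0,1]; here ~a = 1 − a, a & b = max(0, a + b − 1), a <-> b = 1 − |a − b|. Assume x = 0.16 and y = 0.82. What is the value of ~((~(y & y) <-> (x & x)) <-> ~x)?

y & y = max(0, 0.82 + 0.82 − 1) = max(0, 0.64) = 0.64
~(y & y) = 1 − 0.64 = 0.36
x & x = max(0, 0.16 + 0.16 − 1) = max(0, -0.68) = 0.00
~(y & y) <-> (x & x) = 1 − |0.36 − 0.00| = 1 − 0.36 = 0.64
~x = 1 − 0.16 = 0.84
(~(y & y) <-> (x & x)) <-> ~x = 1 − |0.64 − 0.84| = 1 − 0.20 = 0.80
~((~(y & y) <-> (x & x)) <-> ~x) = 1 − 0.80 = 0.20

0.20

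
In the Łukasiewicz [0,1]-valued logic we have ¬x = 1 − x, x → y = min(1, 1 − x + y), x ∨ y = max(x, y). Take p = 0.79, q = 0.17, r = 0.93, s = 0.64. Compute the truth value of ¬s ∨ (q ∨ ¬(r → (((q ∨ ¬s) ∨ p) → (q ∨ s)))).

0.36

¬s = 1 − 0.64 = 0.36
q ∨ ¬s = max(0.17, 0.36) = 0.36
(q ∨ ¬s) ∨ p = max(0.36, 0.79) = 0.79
q ∨ s = max(0.17, 0.64) = 0.64
((q ∨ ¬s) ∨ p) → (q ∨ s) = min(1, 1 − 0.79 + 0.64) = min(1, 0.85) = 0.85
r → (((q ∨ ¬s) ∨ p) → (q ∨ s)) = min(1, 1 − 0.93 + 0.85) = min(1, 0.92) = 0.92
¬(r → (((q ∨ ¬s) ∨ p) → (q ∨ s))) = 1 − 0.92 = 0.08
q ∨ ¬(r → (((q ∨ ¬s) ∨ p) → (q ∨ s))) = max(0.17, 0.08) = 0.17
¬s ∨ (q ∨ ¬(r → (((q ∨ ¬s) ∨ p) → (q ∨ s)))) = max(0.36, 0.17) = 0.36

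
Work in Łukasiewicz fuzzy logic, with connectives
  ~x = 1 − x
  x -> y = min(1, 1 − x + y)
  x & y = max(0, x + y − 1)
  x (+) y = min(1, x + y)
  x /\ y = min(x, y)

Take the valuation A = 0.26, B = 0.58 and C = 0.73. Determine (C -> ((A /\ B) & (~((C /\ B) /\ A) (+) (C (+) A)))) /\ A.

A /\ B = min(0.26, 0.58) = 0.26
C /\ B = min(0.73, 0.58) = 0.58
(C /\ B) /\ A = min(0.58, 0.26) = 0.26
~((C /\ B) /\ A) = 1 − 0.26 = 0.74
C (+) A = min(1, 0.73 + 0.26) = min(1, 0.99) = 0.99
~((C /\ B) /\ A) (+) (C (+) A) = min(1, 0.74 + 0.99) = min(1, 1.73) = 1.00
(A /\ B) & (~((C /\ B) /\ A) (+) (C (+) A)) = max(0, 0.26 + 1.00 − 1) = max(0, 0.26) = 0.26
C -> ((A /\ B) & (~((C /\ B) /\ A) (+) (C (+) A))) = min(1, 1 − 0.73 + 0.26) = min(1, 0.53) = 0.53
(C -> ((A /\ B) & (~((C /\ B) /\ A) (+) (C (+) A)))) /\ A = min(0.53, 0.26) = 0.26

0.26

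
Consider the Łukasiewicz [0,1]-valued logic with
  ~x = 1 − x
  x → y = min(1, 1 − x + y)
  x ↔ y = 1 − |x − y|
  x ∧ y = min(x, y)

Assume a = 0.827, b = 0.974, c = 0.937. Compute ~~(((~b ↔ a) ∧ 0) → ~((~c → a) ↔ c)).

~b = 1 − 0.974 = 0.026
~b ↔ a = 1 − |0.026 − 0.827| = 1 − 0.801 = 0.199
(~b ↔ a) ∧ 0 = min(0.199, 0.000) = 0.000
~c = 1 − 0.937 = 0.063
~c → a = min(1, 1 − 0.063 + 0.827) = min(1, 1.764) = 1.000
(~c → a) ↔ c = 1 − |1.000 − 0.937| = 1 − 0.063 = 0.937
~((~c → a) ↔ c) = 1 − 0.937 = 0.063
((~b ↔ a) ∧ 0) → ~((~c → a) ↔ c) = min(1, 1 − 0.000 + 0.063) = min(1, 1.063) = 1.000
~(((~b ↔ a) ∧ 0) → ~((~c → a) ↔ c)) = 1 − 1.000 = 0.000
~~(((~b ↔ a) ∧ 0) → ~((~c → a) ↔ c)) = 1 − 0.000 = 1.000

1.000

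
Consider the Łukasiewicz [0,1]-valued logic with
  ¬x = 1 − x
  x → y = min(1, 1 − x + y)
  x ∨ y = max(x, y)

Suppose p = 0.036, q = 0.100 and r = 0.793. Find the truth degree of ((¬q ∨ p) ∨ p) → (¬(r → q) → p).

0.443

¬q = 1 − 0.100 = 0.900
¬q ∨ p = max(0.900, 0.036) = 0.900
(¬q ∨ p) ∨ p = max(0.900, 0.036) = 0.900
r → q = min(1, 1 − 0.793 + 0.100) = min(1, 0.307) = 0.307
¬(r → q) = 1 − 0.307 = 0.693
¬(r → q) → p = min(1, 1 − 0.693 + 0.036) = min(1, 0.343) = 0.343
((¬q ∨ p) ∨ p) → (¬(r → q) → p) = min(1, 1 − 0.900 + 0.343) = min(1, 0.443) = 0.443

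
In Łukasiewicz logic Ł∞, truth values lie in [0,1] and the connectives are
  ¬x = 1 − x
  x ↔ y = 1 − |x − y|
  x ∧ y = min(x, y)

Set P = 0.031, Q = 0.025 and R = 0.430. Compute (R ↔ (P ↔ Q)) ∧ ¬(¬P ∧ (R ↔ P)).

P ↔ Q = 1 − |0.031 − 0.025| = 1 − 0.006 = 0.994
R ↔ (P ↔ Q) = 1 − |0.430 − 0.994| = 1 − 0.564 = 0.436
¬P = 1 − 0.031 = 0.969
R ↔ P = 1 − |0.430 − 0.031| = 1 − 0.399 = 0.601
¬P ∧ (R ↔ P) = min(0.969, 0.601) = 0.601
¬(¬P ∧ (R ↔ P)) = 1 − 0.601 = 0.399
(R ↔ (P ↔ Q)) ∧ ¬(¬P ∧ (R ↔ P)) = min(0.436, 0.399) = 0.399

0.399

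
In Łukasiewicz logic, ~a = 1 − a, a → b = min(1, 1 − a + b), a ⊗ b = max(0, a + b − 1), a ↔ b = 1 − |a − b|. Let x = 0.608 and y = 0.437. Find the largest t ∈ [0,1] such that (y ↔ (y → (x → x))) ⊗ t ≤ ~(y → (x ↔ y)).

0.563

x → x = min(1, 1 − 0.608 + 0.608) = min(1, 1.000) = 1.000
y → (x → x) = min(1, 1 − 0.437 + 1.000) = min(1, 1.563) = 1.000
y ↔ (y → (x → x)) = 1 − |0.437 − 1.000| = 1 − 0.563 = 0.437
So the left factor is y ↔ (y → (x → x)) = 0.437.
x ↔ y = 1 − |0.608 − 0.437| = 1 − 0.171 = 0.829
y → (x ↔ y) = min(1, 1 − 0.437 + 0.829) = min(1, 1.392) = 1.000
~(y → (x ↔ y)) = 1 − 1.000 = 0.000
So the right-hand bound is ~(y → (x ↔ y)) = 0.000.
The residuum of the Łukasiewicz t-norm gives the supremum: min(1, 1 − 0.437 + 0.000).
1 − 0.437 + 0.000 = 0.563, so t = min(1, 0.563) = 0.563.
Check: 0.437 ⊗ 0.563 = max(0, 0.000) = 0.000 ≤ 0.000.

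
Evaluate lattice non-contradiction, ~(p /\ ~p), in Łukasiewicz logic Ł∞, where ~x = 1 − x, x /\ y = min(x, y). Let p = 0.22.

~p = 1 − 0.22 = 0.78
p /\ ~p = min(0.22, 0.78) = 0.22
~(p /\ ~p) = 1 − 0.22 = 0.78
(The value 0.78 < 1 shows this instance is not satisfied; not a Ł∞-tautology — its value is 1 − min(a, 1−a).)

0.78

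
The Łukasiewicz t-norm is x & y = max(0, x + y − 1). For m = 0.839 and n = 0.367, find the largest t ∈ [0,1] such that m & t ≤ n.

The residuum of the Łukasiewicz t-norm gives the supremum: min(1, 1 − 0.839 + 0.367).
1 − 0.839 + 0.367 = 0.528, so t = min(1, 0.528) = 0.528.
Check: 0.839 & 0.528 = max(0, 0.367) = 0.367 ≤ 0.367.

0.528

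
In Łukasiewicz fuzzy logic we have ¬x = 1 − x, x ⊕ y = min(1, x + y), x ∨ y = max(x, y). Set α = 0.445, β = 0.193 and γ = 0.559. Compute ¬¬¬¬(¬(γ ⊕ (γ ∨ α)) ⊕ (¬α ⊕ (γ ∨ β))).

1.000

γ ∨ α = max(0.559, 0.445) = 0.559
γ ⊕ (γ ∨ α) = min(1, 0.559 + 0.559) = min(1, 1.118) = 1.000
¬(γ ⊕ (γ ∨ α)) = 1 − 1.000 = 0.000
¬α = 1 − 0.445 = 0.555
γ ∨ β = max(0.559, 0.193) = 0.559
¬α ⊕ (γ ∨ β) = min(1, 0.555 + 0.559) = min(1, 1.114) = 1.000
¬(γ ⊕ (γ ∨ α)) ⊕ (¬α ⊕ (γ ∨ β)) = min(1, 0.000 + 1.000) = min(1, 1.000) = 1.000
¬(¬(γ ⊕ (γ ∨ α)) ⊕ (¬α ⊕ (γ ∨ β))) = 1 − 1.000 = 0.000
¬¬(¬(γ ⊕ (γ ∨ α)) ⊕ (¬α ⊕ (γ ∨ β))) = 1 − 0.000 = 1.000
¬¬¬(¬(γ ⊕ (γ ∨ α)) ⊕ (¬α ⊕ (γ ∨ β))) = 1 − 1.000 = 0.000
¬¬¬¬(¬(γ ⊕ (γ ∨ α)) ⊕ (¬α ⊕ (γ ∨ β))) = 1 − 0.000 = 1.000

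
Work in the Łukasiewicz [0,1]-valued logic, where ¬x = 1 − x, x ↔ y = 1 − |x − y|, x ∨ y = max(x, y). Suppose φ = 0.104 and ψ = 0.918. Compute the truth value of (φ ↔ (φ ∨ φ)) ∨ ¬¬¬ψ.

φ ∨ φ = max(0.104, 0.104) = 0.104
φ ↔ (φ ∨ φ) = 1 − |0.104 − 0.104| = 1 − 0.000 = 1.000
¬ψ = 1 − 0.918 = 0.082
¬¬ψ = 1 − 0.082 = 0.918
¬¬¬ψ = 1 − 0.918 = 0.082
(φ ↔ (φ ∨ φ)) ∨ ¬¬¬ψ = max(1.000, 0.082) = 1.000

1.000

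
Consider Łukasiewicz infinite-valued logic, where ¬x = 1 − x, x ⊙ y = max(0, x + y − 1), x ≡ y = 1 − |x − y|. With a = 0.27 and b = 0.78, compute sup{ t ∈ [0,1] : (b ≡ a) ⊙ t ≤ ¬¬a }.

b ≡ a = 1 − |0.78 − 0.27| = 1 − 0.51 = 0.49
So the left factor is b ≡ a = 0.49.
¬a = 1 − 0.27 = 0.73
¬¬a = 1 − 0.73 = 0.27
So the right-hand bound is ¬¬a = 0.27.
The residuum of the Łukasiewicz t-norm gives the supremum: min(1, 1 − 0.49 + 0.27).
1 − 0.49 + 0.27 = 0.78, so t = min(1, 0.78) = 0.78.
Check: 0.49 ⊙ 0.78 = max(0, 0.27) = 0.27 ≤ 0.27.

0.78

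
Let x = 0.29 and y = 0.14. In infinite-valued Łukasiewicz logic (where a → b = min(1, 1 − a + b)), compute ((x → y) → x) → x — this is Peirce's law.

x → y = min(1, 1 − 0.29 + 0.14) = min(1, 0.85) = 0.85
(x → y) → x = min(1, 1 − 0.85 + 0.29) = min(1, 0.44) = 0.44
((x → y) → x) → x = min(1, 1 − 0.44 + 0.29) = min(1, 0.85) = 0.85
(The value 0.85 < 1 shows this instance is not satisfied; not a Ł∞-tautology in general.)

0.85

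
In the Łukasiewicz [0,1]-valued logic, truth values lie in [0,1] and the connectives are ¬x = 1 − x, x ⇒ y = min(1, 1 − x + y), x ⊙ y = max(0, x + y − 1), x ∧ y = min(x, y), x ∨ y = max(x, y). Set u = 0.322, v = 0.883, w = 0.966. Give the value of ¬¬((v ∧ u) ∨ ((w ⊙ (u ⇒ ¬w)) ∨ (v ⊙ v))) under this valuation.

0.766

v ∧ u = min(0.883, 0.322) = 0.322
¬w = 1 − 0.966 = 0.034
u ⇒ ¬w = min(1, 1 − 0.322 + 0.034) = min(1, 0.712) = 0.712
w ⊙ (u ⇒ ¬w) = max(0, 0.966 + 0.712 − 1) = max(0, 0.678) = 0.678
v ⊙ v = max(0, 0.883 + 0.883 − 1) = max(0, 0.766) = 0.766
(w ⊙ (u ⇒ ¬w)) ∨ (v ⊙ v) = max(0.678, 0.766) = 0.766
(v ∧ u) ∨ ((w ⊙ (u ⇒ ¬w)) ∨ (v ⊙ v)) = max(0.322, 0.766) = 0.766
¬((v ∧ u) ∨ ((w ⊙ (u ⇒ ¬w)) ∨ (v ⊙ v))) = 1 − 0.766 = 0.234
¬¬((v ∧ u) ∨ ((w ⊙ (u ⇒ ¬w)) ∨ (v ⊙ v))) = 1 − 0.234 = 0.766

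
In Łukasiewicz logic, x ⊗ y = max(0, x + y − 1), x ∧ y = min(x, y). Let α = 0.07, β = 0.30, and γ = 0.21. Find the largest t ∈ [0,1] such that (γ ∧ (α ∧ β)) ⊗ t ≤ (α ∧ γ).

α ∧ β = min(0.07, 0.30) = 0.07
γ ∧ (α ∧ β) = min(0.21, 0.07) = 0.07
So the left factor is γ ∧ (α ∧ β) = 0.07.
α ∧ γ = min(0.07, 0.21) = 0.07
So the right-hand bound is α ∧ γ = 0.07.
The residuum of the Łukasiewicz t-norm gives the supremum: min(1, 1 − 0.07 + 0.07).
1 − 0.07 + 0.07 = 1.00, so t = min(1, 1.00) = 1.00.
Check: 0.07 ⊗ 1.00 = max(0, 0.07) = 0.07 ≤ 0.07.

1.00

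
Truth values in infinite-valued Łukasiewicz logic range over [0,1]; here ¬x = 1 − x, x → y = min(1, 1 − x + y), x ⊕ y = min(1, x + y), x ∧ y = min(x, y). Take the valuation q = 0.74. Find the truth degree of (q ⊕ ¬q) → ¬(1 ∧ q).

0.26

¬q = 1 − 0.74 = 0.26
q ⊕ ¬q = min(1, 0.74 + 0.26) = min(1, 1.00) = 1.00
1 ∧ q = min(1.00, 0.74) = 0.74
¬(1 ∧ q) = 1 − 0.74 = 0.26
(q ⊕ ¬q) → ¬(1 ∧ q) = min(1, 1 − 1.00 + 0.26) = min(1, 0.26) = 0.26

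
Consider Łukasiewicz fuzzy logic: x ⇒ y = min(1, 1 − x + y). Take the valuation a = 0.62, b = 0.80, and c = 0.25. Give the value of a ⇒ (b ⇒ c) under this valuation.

0.83

b ⇒ c = min(1, 1 − 0.80 + 0.25) = min(1, 0.45) = 0.45
a ⇒ (b ⇒ c) = min(1, 1 − 0.62 + 0.45) = min(1, 0.83) = 0.83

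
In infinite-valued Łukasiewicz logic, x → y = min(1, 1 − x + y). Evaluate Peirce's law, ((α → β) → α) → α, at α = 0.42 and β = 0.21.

α → β = min(1, 1 − 0.42 + 0.21) = min(1, 0.79) = 0.79
(α → β) → α = min(1, 1 − 0.79 + 0.42) = min(1, 0.63) = 0.63
((α → β) → α) → α = min(1, 1 − 0.63 + 0.42) = min(1, 0.79) = 0.79
(The value 0.79 < 1 shows this instance is not satisfied; not a Ł∞-tautology in general.)

0.79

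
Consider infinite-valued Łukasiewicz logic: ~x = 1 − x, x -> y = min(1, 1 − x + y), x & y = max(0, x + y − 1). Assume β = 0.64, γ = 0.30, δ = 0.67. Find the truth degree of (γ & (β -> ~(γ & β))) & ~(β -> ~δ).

γ & β = max(0, 0.30 + 0.64 − 1) = max(0, -0.06) = 0.00
~(γ & β) = 1 − 0.00 = 1.00
β -> ~(γ & β) = min(1, 1 − 0.64 + 1.00) = min(1, 1.36) = 1.00
γ & (β -> ~(γ & β)) = max(0, 0.30 + 1.00 − 1) = max(0, 0.30) = 0.30
~δ = 1 − 0.67 = 0.33
β -> ~δ = min(1, 1 − 0.64 + 0.33) = min(1, 0.69) = 0.69
~(β -> ~δ) = 1 − 0.69 = 0.31
(γ & (β -> ~(γ & β))) & ~(β -> ~δ) = max(0, 0.30 + 0.31 − 1) = max(0, -0.39) = 0.00

0.00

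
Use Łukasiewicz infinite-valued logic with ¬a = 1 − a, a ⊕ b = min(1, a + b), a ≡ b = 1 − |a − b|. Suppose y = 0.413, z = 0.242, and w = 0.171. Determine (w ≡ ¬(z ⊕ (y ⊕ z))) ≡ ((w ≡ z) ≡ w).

y ⊕ z = min(1, 0.413 + 0.242) = min(1, 0.655) = 0.655
z ⊕ (y ⊕ z) = min(1, 0.242 + 0.655) = min(1, 0.897) = 0.897
¬(z ⊕ (y ⊕ z)) = 1 − 0.897 = 0.103
w ≡ ¬(z ⊕ (y ⊕ z)) = 1 − |0.171 − 0.103| = 1 − 0.068 = 0.932
w ≡ z = 1 − |0.171 − 0.242| = 1 − 0.071 = 0.929
(w ≡ z) ≡ w = 1 − |0.929 − 0.171| = 1 − 0.758 = 0.242
(w ≡ ¬(z ⊕ (y ⊕ z))) ≡ ((w ≡ z) ≡ w) = 1 − |0.932 − 0.242| = 1 − 0.690 = 0.310

0.310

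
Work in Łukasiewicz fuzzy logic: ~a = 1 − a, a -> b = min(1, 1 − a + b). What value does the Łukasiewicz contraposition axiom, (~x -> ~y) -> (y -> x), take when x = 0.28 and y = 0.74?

1.00

~x = 1 − 0.28 = 0.72
~y = 1 − 0.74 = 0.26
~x -> ~y = min(1, 1 − 0.72 + 0.26) = min(1, 0.54) = 0.54
y -> x = min(1, 1 − 0.74 + 0.28) = min(1, 0.54) = 0.54
(~x -> ~y) -> (y -> x) = min(1, 1 − 0.54 + 0.54) = min(1, 1.00) = 1.00
(As expected: an axiom of Ł∞, always 1.)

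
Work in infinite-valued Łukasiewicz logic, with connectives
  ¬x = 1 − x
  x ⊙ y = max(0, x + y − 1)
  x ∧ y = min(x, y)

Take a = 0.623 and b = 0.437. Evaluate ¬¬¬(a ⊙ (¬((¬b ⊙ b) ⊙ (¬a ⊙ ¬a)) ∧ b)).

0.940

¬b = 1 − 0.437 = 0.563
¬b ⊙ b = max(0, 0.563 + 0.437 − 1) = max(0, 0.000) = 0.000
¬a = 1 − 0.623 = 0.377
¬a ⊙ ¬a = max(0, 0.377 + 0.377 − 1) = max(0, -0.246) = 0.000
(¬b ⊙ b) ⊙ (¬a ⊙ ¬a) = max(0, 0.000 + 0.000 − 1) = max(0, -1.000) = 0.000
¬((¬b ⊙ b) ⊙ (¬a ⊙ ¬a)) = 1 − 0.000 = 1.000
¬((¬b ⊙ b) ⊙ (¬a ⊙ ¬a)) ∧ b = min(1.000, 0.437) = 0.437
a ⊙ (¬((¬b ⊙ b) ⊙ (¬a ⊙ ¬a)) ∧ b) = max(0, 0.623 + 0.437 − 1) = max(0, 0.060) = 0.060
¬(a ⊙ (¬((¬b ⊙ b) ⊙ (¬a ⊙ ¬a)) ∧ b)) = 1 − 0.060 = 0.940
¬¬(a ⊙ (¬((¬b ⊙ b) ⊙ (¬a ⊙ ¬a)) ∧ b)) = 1 − 0.940 = 0.060
¬¬¬(a ⊙ (¬((¬b ⊙ b) ⊙ (¬a ⊙ ¬a)) ∧ b)) = 1 − 0.060 = 0.940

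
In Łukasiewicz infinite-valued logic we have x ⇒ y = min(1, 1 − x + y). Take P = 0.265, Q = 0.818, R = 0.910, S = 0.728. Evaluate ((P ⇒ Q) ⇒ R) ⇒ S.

0.818

P ⇒ Q = min(1, 1 − 0.265 + 0.818) = min(1, 1.553) = 1.000
(P ⇒ Q) ⇒ R = min(1, 1 − 1.000 + 0.910) = min(1, 0.910) = 0.910
((P ⇒ Q) ⇒ R) ⇒ S = min(1, 1 − 0.910 + 0.728) = min(1, 0.818) = 0.818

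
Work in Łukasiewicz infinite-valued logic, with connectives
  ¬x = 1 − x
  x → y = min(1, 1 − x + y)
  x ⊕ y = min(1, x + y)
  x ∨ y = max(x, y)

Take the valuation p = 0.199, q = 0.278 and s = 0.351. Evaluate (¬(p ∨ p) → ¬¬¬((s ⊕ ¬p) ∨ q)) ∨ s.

0.351

p ∨ p = max(0.199, 0.199) = 0.199
¬(p ∨ p) = 1 − 0.199 = 0.801
¬p = 1 − 0.199 = 0.801
s ⊕ ¬p = min(1, 0.351 + 0.801) = min(1, 1.152) = 1.000
(s ⊕ ¬p) ∨ q = max(1.000, 0.278) = 1.000
¬((s ⊕ ¬p) ∨ q) = 1 − 1.000 = 0.000
¬¬((s ⊕ ¬p) ∨ q) = 1 − 0.000 = 1.000
¬¬¬((s ⊕ ¬p) ∨ q) = 1 − 1.000 = 0.000
¬(p ∨ p) → ¬¬¬((s ⊕ ¬p) ∨ q) = min(1, 1 − 0.801 + 0.000) = min(1, 0.199) = 0.199
(¬(p ∨ p) → ¬¬¬((s ⊕ ¬p) ∨ q)) ∨ s = max(0.199, 0.351) = 0.351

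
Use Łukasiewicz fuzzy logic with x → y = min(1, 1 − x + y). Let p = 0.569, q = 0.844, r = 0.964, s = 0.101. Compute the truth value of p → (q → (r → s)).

r → s = min(1, 1 − 0.964 + 0.101) = min(1, 0.137) = 0.137
q → (r → s) = min(1, 1 − 0.844 + 0.137) = min(1, 0.293) = 0.293
p → (q → (r → s)) = min(1, 1 − 0.569 + 0.293) = min(1, 0.724) = 0.724

0.724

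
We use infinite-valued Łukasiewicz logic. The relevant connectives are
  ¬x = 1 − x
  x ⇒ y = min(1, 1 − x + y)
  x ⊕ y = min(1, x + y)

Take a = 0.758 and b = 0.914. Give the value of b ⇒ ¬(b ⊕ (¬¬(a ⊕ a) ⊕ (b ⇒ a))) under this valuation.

0.086

a ⊕ a = min(1, 0.758 + 0.758) = min(1, 1.516) = 1.000
¬(a ⊕ a) = 1 − 1.000 = 0.000
¬¬(a ⊕ a) = 1 − 0.000 = 1.000
b ⇒ a = min(1, 1 − 0.914 + 0.758) = min(1, 0.844) = 0.844
¬¬(a ⊕ a) ⊕ (b ⇒ a) = min(1, 1.000 + 0.844) = min(1, 1.844) = 1.000
b ⊕ (¬¬(a ⊕ a) ⊕ (b ⇒ a)) = min(1, 0.914 + 1.000) = min(1, 1.914) = 1.000
¬(b ⊕ (¬¬(a ⊕ a) ⊕ (b ⇒ a))) = 1 − 1.000 = 0.000
b ⇒ ¬(b ⊕ (¬¬(a ⊕ a) ⊕ (b ⇒ a))) = min(1, 1 − 0.914 + 0.000) = min(1, 0.086) = 0.086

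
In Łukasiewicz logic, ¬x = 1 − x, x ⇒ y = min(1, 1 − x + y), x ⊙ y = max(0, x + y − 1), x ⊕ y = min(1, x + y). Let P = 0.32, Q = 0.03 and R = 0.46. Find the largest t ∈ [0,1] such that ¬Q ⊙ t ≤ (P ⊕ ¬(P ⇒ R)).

¬Q = 1 − 0.03 = 0.97
So the left factor is ¬Q = 0.97.
P ⇒ R = min(1, 1 − 0.32 + 0.46) = min(1, 1.14) = 1.00
¬(P ⇒ R) = 1 − 1.00 = 0.00
P ⊕ ¬(P ⇒ R) = min(1, 0.32 + 0.00) = min(1, 0.32) = 0.32
So the right-hand bound is P ⊕ ¬(P ⇒ R) = 0.32.
The residuum of the Łukasiewicz t-norm gives the supremum: min(1, 1 − 0.97 + 0.32).
1 − 0.97 + 0.32 = 0.35, so t = min(1, 0.35) = 0.35.
Check: 0.97 ⊙ 0.35 = max(0, 0.32) = 0.32 ≤ 0.32.

0.35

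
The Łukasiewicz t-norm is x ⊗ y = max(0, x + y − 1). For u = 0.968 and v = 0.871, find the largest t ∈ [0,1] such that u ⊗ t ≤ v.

0.903

The residuum of the Łukasiewicz t-norm gives the supremum: min(1, 1 − 0.968 + 0.871).
1 − 0.968 + 0.871 = 0.903, so t = min(1, 0.903) = 0.903.
Check: 0.968 ⊗ 0.903 = max(0, 0.871) = 0.871 ≤ 0.871.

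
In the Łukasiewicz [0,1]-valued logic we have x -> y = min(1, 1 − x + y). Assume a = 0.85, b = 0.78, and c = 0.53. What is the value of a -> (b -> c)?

b -> c = min(1, 1 − 0.78 + 0.53) = min(1, 0.75) = 0.75
a -> (b -> c) = min(1, 1 − 0.85 + 0.75) = min(1, 0.90) = 0.90

0.90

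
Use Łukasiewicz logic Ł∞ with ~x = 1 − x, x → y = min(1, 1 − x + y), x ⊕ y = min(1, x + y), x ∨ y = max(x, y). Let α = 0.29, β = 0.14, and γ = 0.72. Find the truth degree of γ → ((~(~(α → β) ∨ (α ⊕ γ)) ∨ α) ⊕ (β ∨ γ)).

1.00

α → β = min(1, 1 − 0.29 + 0.14) = min(1, 0.85) = 0.85
~(α → β) = 1 − 0.85 = 0.15
α ⊕ γ = min(1, 0.29 + 0.72) = min(1, 1.01) = 1.00
~(α → β) ∨ (α ⊕ γ) = max(0.15, 1.00) = 1.00
~(~(α → β) ∨ (α ⊕ γ)) = 1 − 1.00 = 0.00
~(~(α → β) ∨ (α ⊕ γ)) ∨ α = max(0.00, 0.29) = 0.29
β ∨ γ = max(0.14, 0.72) = 0.72
(~(~(α → β) ∨ (α ⊕ γ)) ∨ α) ⊕ (β ∨ γ) = min(1, 0.29 + 0.72) = min(1, 1.01) = 1.00
γ → ((~(~(α → β) ∨ (α ⊕ γ)) ∨ α) ⊕ (β ∨ γ)) = min(1, 1 − 0.72 + 1.00) = min(1, 1.28) = 1.00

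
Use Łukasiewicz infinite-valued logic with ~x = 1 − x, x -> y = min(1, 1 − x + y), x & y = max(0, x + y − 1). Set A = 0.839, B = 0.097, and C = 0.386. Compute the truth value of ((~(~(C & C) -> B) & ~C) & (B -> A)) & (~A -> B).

0.453

C & C = max(0, 0.386 + 0.386 − 1) = max(0, -0.228) = 0.000
~(C & C) = 1 − 0.000 = 1.000
~(C & C) -> B = min(1, 1 − 1.000 + 0.097) = min(1, 0.097) = 0.097
~(~(C & C) -> B) = 1 − 0.097 = 0.903
~C = 1 − 0.386 = 0.614
~(~(C & C) -> B) & ~C = max(0, 0.903 + 0.614 − 1) = max(0, 0.517) = 0.517
B -> A = min(1, 1 − 0.097 + 0.839) = min(1, 1.742) = 1.000
(~(~(C & C) -> B) & ~C) & (B -> A) = max(0, 0.517 + 1.000 − 1) = max(0, 0.517) = 0.517
~A = 1 − 0.839 = 0.161
~A -> B = min(1, 1 − 0.161 + 0.097) = min(1, 0.936) = 0.936
((~(~(C & C) -> B) & ~C) & (B -> A)) & (~A -> B) = max(0, 0.517 + 0.936 − 1) = max(0, 0.453) = 0.453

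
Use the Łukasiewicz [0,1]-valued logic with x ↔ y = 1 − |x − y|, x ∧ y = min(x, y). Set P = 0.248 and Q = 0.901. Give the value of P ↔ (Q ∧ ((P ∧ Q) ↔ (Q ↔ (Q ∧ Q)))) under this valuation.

P ∧ Q = min(0.248, 0.901) = 0.248
Q ∧ Q = min(0.901, 0.901) = 0.901
Q ↔ (Q ∧ Q) = 1 − |0.901 − 0.901| = 1 − 0.000 = 1.000
(P ∧ Q) ↔ (Q ↔ (Q ∧ Q)) = 1 − |0.248 − 1.000| = 1 − 0.752 = 0.248
Q ∧ ((P ∧ Q) ↔ (Q ↔ (Q ∧ Q))) = min(0.901, 0.248) = 0.248
P ↔ (Q ∧ ((P ∧ Q) ↔ (Q ↔ (Q ∧ Q)))) = 1 − |0.248 − 0.248| = 1 − 0.000 = 1.000

1.000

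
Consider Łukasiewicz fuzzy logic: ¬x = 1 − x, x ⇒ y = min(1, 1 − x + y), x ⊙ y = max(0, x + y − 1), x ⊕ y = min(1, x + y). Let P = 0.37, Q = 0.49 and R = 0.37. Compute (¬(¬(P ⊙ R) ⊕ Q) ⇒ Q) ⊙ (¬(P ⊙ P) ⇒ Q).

0.49

P ⊙ R = max(0, 0.37 + 0.37 − 1) = max(0, -0.26) = 0.00
¬(P ⊙ R) = 1 − 0.00 = 1.00
¬(P ⊙ R) ⊕ Q = min(1, 1.00 + 0.49) = min(1, 1.49) = 1.00
¬(¬(P ⊙ R) ⊕ Q) = 1 − 1.00 = 0.00
¬(¬(P ⊙ R) ⊕ Q) ⇒ Q = min(1, 1 − 0.00 + 0.49) = min(1, 1.49) = 1.00
P ⊙ P = max(0, 0.37 + 0.37 − 1) = max(0, -0.26) = 0.00
¬(P ⊙ P) = 1 − 0.00 = 1.00
¬(P ⊙ P) ⇒ Q = min(1, 1 − 1.00 + 0.49) = min(1, 0.49) = 0.49
(¬(¬(P ⊙ R) ⊕ Q) ⇒ Q) ⊙ (¬(P ⊙ P) ⇒ Q) = max(0, 1.00 + 0.49 − 1) = max(0, 0.49) = 0.49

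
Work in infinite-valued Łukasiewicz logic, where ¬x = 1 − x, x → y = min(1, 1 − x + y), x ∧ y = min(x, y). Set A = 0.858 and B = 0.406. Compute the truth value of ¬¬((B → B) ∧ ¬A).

B → B = min(1, 1 − 0.406 + 0.406) = min(1, 1.000) = 1.000
¬A = 1 − 0.858 = 0.142
(B → B) ∧ ¬A = min(1.000, 0.142) = 0.142
¬((B → B) ∧ ¬A) = 1 − 0.142 = 0.858
¬¬((B → B) ∧ ¬A) = 1 − 0.858 = 0.142

0.142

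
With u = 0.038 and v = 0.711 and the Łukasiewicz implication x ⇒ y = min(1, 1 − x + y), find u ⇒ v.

u ⇒ v = min(1, 1 − 0.038 + 0.711) = min(1, 1.673) = 1.000
For comparison, the Gödel implication (1 if x ≤ y else y) would give 1.000.

1.000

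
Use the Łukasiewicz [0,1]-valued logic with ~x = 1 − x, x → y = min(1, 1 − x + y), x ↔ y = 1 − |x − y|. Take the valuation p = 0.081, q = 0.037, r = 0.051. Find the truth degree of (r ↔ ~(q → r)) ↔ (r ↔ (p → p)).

q → r = min(1, 1 − 0.037 + 0.051) = min(1, 1.014) = 1.000
~(q → r) = 1 − 1.000 = 0.000
r ↔ ~(q → r) = 1 − |0.051 − 0.000| = 1 − 0.051 = 0.949
p → p = min(1, 1 − 0.081 + 0.081) = min(1, 1.000) = 1.000
r ↔ (p → p) = 1 − |0.051 − 1.000| = 1 − 0.949 = 0.051
(r ↔ ~(q → r)) ↔ (r ↔ (p → p)) = 1 − |0.949 − 0.051| = 1 − 0.898 = 0.102

0.102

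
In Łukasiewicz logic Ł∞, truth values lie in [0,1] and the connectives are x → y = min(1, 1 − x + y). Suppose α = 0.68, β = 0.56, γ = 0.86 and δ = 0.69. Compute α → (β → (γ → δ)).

γ → δ = min(1, 1 − 0.86 + 0.69) = min(1, 0.83) = 0.83
β → (γ → δ) = min(1, 1 − 0.56 + 0.83) = min(1, 1.27) = 1.00
α → (β → (γ → δ)) = min(1, 1 − 0.68 + 1.00) = min(1, 1.32) = 1.00

1.00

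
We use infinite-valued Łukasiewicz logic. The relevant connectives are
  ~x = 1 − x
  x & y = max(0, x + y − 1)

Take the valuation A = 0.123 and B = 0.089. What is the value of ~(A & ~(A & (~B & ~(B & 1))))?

0.877

~B = 1 − 0.089 = 0.911
B & 1 = max(0, 0.089 + 1.000 − 1) = max(0, 0.089) = 0.089
~(B & 1) = 1 − 0.089 = 0.911
~B & ~(B & 1) = max(0, 0.911 + 0.911 − 1) = max(0, 0.822) = 0.822
A & (~B & ~(B & 1)) = max(0, 0.123 + 0.822 − 1) = max(0, -0.055) = 0.000
~(A & (~B & ~(B & 1))) = 1 − 0.000 = 1.000
A & ~(A & (~B & ~(B & 1))) = max(0, 0.123 + 1.000 − 1) = max(0, 0.123) = 0.123
~(A & ~(A & (~B & ~(B & 1)))) = 1 − 0.123 = 0.877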